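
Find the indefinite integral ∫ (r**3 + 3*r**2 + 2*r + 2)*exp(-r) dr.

(-r**3 - 6*r**2 - 14*r - 16)*exp(-r) + C

Use integration by parts with u = r**3 + 3*r**2 + 2*r + 2, dv = exp(-r) dr, so v = -exp(-r).
Apply parts 3 times (tabular method): alternate signs, differentiate u down to 0, integrate dv up.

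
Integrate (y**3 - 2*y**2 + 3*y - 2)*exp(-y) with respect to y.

(-y**3 - y**2 - 5*y - 3)*exp(-y) + C

Use integration by parts with u = y**3 - 2*y**2 + 3*y - 2, dv = exp(-y) dy, so v = -exp(-y).
Apply parts 3 times (tabular method): alternate signs, differentiate u down to 0, integrate dv up.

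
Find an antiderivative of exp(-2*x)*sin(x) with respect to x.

Let I denote the integral. Integrate by parts with u = sin(x), dv = exp(-2*x) dx, so v = -exp(-2*x)/2: I = -exp(-2*x)*sin(x)/2 + (1/2)·∫ exp(-2*x)*cos(x) dx.
Apply parts again with u = cos(x), dv = exp(-2*x) dx: ∫ exp(-2*x)*cos(x) dx = -exp(-2*x)*cos(x)/2 − (1/2)·I. Substituting back brings back I: I = -exp(-2*x)*sin(x)/2 - exp(-2*x)*cos(x)/4 − (1/4)·I.
Solving for I: (1 + 1/4)·I equals the remaining terms, so I = (4/5)·(-exp(-2*x)*sin(x)/2 - exp(-2*x)*cos(x)/4).

-2*exp(-2*x)*sin(x)/5 - exp(-2*x)*cos(x)/5 + C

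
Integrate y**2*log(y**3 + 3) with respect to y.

Let u = y**3 + 3, so du = (3*y**2) dy.
The integral becomes (1/3)·∫ log(u) du; integrate by parts with u′=log(u), dv′=du.

y**3*log(y**3 + 3)/3 - y**3/3 + log(y**3 + 3) + C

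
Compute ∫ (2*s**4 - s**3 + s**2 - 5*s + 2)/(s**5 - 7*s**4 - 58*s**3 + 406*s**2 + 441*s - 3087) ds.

Factor the denominator: (s - 7)**2*(s - 3)*(s + 3)*(s + 7).
Partial-fraction decomposition: 5231/(7840*(s + 7)) - 43/(480*(s + 3)) + 131/(960*(s - 3)) + 20163/(15680*(s - 7)) + 895/(112*(s - 7)**2).
Integrate each term; A/(s−a) gives A·log|s−a|; A/(s−a)² gives −A/(s−a).

20163*log(s - 7)/15680 + 131*log(s - 3)/960 - 43*log(s + 3)/480 + 5231*log(s + 7)/7840 - 895/(112*s - 784) + C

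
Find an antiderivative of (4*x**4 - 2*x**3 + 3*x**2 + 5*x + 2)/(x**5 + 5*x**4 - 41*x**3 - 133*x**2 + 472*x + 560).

Factor the denominator: (x - 4)**2*(x + 1)*(x + 5)*(x + 7).
Partial-fraction decomposition: 867/(121*(x + 7)) - 467/(108*(x + 5)) + 1/(100*(x + 1)) + 93827/(81675*(x - 4)) + 322/(165*(x - 4)**2).
Integrate each term; A/(x−a) gives A·log|x−a|; A/(x−a)² gives −A/(x−a).

93827*log(x - 4)/81675 + log(x + 1)/100 - 467*log(x + 5)/108 + 867*log(x + 7)/121 - 322/(165*x - 660) + C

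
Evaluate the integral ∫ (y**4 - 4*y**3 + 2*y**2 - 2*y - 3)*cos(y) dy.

y**4*sin(y) - 4*y**3*sin(y) + 4*y**3*cos(y) - 10*y**2*sin(y) - 12*y**2*cos(y) + 22*y*sin(y) - 20*y*cos(y) + 17*sin(y) + 22*cos(y) + C

Use integration by parts with u = y**4 - 4*y**3 + 2*y**2 - 2*y - 3, dv = cos(y) dy, so v = sin(y).
Apply parts 4 times (tabular method): alternate signs, differentiate u down to 0, integrate dv up.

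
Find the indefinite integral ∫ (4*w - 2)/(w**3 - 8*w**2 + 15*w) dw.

Factor the denominator: w*(w - 5)*(w - 3).
Partial-fraction decomposition: -5/(3*(w - 3)) + 9/(5*(w - 5)) - 2/(15*w).
Integrate each term: A/(w−a) contributes A·log|w−a|.

-2*log(w)/15 + 9*log(w - 5)/5 - 5*log(w - 3)/3 + C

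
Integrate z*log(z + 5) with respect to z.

z**2*log(z + 5)/2 - z**2/4 + 5*z/2 - 25*log(z + 5)/2 + C

Use integration by parts with u = log(z + 5), dv = z dz.
Then du = 1/(z + 5) dz and v = z**2/2.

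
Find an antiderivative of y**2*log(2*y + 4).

Use integration by parts with u = log(2*y + 4), dv = y**2 dy.
Then du = 2/(2*y + 4) dy and v = y**3/3.

y**3*log(2*y + 4)/3 - y**3/9 + y**2/3 - 4*y/3 + 8*log(y + 2)/3 + C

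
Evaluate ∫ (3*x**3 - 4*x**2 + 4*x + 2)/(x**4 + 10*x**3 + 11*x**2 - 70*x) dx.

-log(x)/35 + log(x - 2)/7 - 493*log(x + 5)/70 + 139*log(x + 7)/14 + C

Factor the denominator: x*(x - 2)*(x + 5)*(x + 7).
Partial-fraction decomposition: 139/(14*(x + 7)) - 493/(70*(x + 5)) + 1/(7*(x - 2)) - 1/(35*x).
Integrate each term: A/(x−a) contributes A·log|x−a|.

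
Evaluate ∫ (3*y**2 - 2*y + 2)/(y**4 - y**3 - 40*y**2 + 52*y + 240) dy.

Factor the denominator: (y - 5)*(y - 4)*(y + 2)*(y + 6).
Partial-fraction decomposition: -61/(220*(y + 6)) + 3/(28*(y + 2)) - 7/(10*(y - 4)) + 67/(77*(y - 5)).
Integrate each term: A/(y−a) contributes A·log|y−a|.

67*log(y - 5)/77 - 7*log(y - 4)/10 + 3*log(y + 2)/28 - 61*log(y + 6)/220 + C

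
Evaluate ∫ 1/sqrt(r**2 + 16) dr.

Substitute r = 4·tan(θ), so dr = 4·sec(θ)^2 dθ and the radical becomes sqrt(r**2 + 16) = 4·sec(θ) by the Pythagorean identity.
Integrate the resulting trig expression in θ, then back-substitute tan(θ) = r/4, sec(θ) = sqrt(r**2 + 16)/4 (absorbing any constant into C).

log(r + sqrt(r**2 + 16)) + C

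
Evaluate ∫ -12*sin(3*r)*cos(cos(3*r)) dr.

Let u = cos(3*r), so du = (-3*sin(3*r)) dr.
Rewriting, the integral becomes 4·∫ cos(u) du = 4·sin(u).
Substituting back, u = cos(3*r).

4*sin(cos(3*r)) + C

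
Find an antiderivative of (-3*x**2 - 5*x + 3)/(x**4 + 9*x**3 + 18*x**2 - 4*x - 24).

Factor the denominator: (x - 1)*(x + 2)**2*(x + 6).
Partial-fraction decomposition: 75/(112*(x + 6)) - 85/(144*(x + 2)) - 1/(12*(x + 2)**2) - 5/(63*(x - 1)).
Integrate each term; A/(x−a) gives A·log|x−a|; A/(x−a)² gives −A/(x−a).

-5*log(x - 1)/63 - 85*log(x + 2)/144 + 75*log(x + 6)/112 + 1/(12*x + 24) + C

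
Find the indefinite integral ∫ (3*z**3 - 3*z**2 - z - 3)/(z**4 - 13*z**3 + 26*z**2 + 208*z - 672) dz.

872*log(z - 7)/33 - 531*log(z - 6)/20 + 137*log(z - 4)/48 + 239*log(z + 4)/880 + C

Factor the denominator: (z - 7)*(z - 6)*(z - 4)*(z + 4).
Partial-fraction decomposition: 239/(880*(z + 4)) + 137/(48*(z - 4)) - 531/(20*(z - 6)) + 872/(33*(z - 7)).
Integrate each term: A/(z−a) contributes A·log|z−a|.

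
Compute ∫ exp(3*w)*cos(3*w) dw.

exp(3*w)*sin(3*w)/6 + exp(3*w)*cos(3*w)/6 + C

Let I denote the integral. Integrate by parts with u = cos(3*w), dv = exp(3*w) dw, so v = exp(3*w)/3: I = exp(3*w)*cos(3*w)/3 + ∫ exp(3*w)*sin(3*w) dw.
Apply parts again with u = sin(3*w), dv = exp(3*w) dw: ∫ exp(3*w)*sin(3*w) dw = exp(3*w)*sin(3*w)/3 − I. Substituting back brings back I: I = exp(3*w)*sin(3*w)/3 + exp(3*w)*cos(3*w)/3 − I.
Solving for I: (1 + 1)·I equals the remaining terms, so I = (1/2)·(exp(3*w)*sin(3*w)/3 + exp(3*w)*cos(3*w)/3).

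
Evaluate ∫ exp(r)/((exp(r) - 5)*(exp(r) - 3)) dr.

log(exp(r) - 5)/2 - log(exp(r) - 3)/2 + C

Let u = e^r, du = e^r dr.
The integral becomes ∫ du/((u-3)(u-5)); decompose into partial fractions.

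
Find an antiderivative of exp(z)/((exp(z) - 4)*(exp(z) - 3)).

log(exp(z) - 4) - log(exp(z) - 3) + C

Let u = e^z, du = e^z dz.
The integral becomes ∫ du/((u-4)(u-3)); decompose into partial fractions.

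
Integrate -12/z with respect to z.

-12*log(z) + C

Let u = z**3, so du = (3*z**2) dz.
Rewriting, the integral becomes -4·∫ 1/u du = -4·log(u).
Substituting back, u = z**3.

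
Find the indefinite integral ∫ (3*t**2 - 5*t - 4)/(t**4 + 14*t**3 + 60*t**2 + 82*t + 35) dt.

Factor the denominator: (t + 1)**2*(t + 5)*(t + 7).
Partial-fraction decomposition: -89/(36*(t + 7)) + 3/(t + 5) - 19/(36*(t + 1)) + 1/(6*(t + 1)**2).
Integrate each term; A/(t−a) gives A·log|t−a|; A/(t−a)² gives −A/(t−a).

-19*log(t + 1)/36 + 3*log(t + 5) - 89*log(t + 7)/36 - 1/(6*t + 6) + C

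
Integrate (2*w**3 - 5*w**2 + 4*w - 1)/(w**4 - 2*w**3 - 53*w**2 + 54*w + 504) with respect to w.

Factor the denominator: (w - 7)*(w - 4)*(w + 3)*(w + 6).
Partial-fraction decomposition: 49/(30*(w + 6)) - 8/(15*(w + 3)) - 3/(10*(w - 4)) + 6/(5*(w - 7)).
Integrate each term: A/(w−a) contributes A·log|w−a|.

6*log(w - 7)/5 - 3*log(w - 4)/10 - 8*log(w + 3)/15 + 49*log(w + 6)/30 + C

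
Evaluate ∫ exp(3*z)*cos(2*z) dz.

2*exp(3*z)*sin(2*z)/13 + 3*exp(3*z)*cos(2*z)/13 + C

Let I denote the integral. Integrate by parts with u = cos(2*z), dv = exp(3*z) dz, so v = exp(3*z)/3: I = exp(3*z)*cos(2*z)/3 + (2/3)·∫ exp(3*z)*sin(2*z) dz.
Apply parts again with u = sin(2*z), dv = exp(3*z) dz: ∫ exp(3*z)*sin(2*z) dz = exp(3*z)*sin(2*z)/3 − (2/3)·I. Substituting back brings back I: I = 2*exp(3*z)*sin(2*z)/9 + exp(3*z)*cos(2*z)/3 − (4/9)·I.
Solving for I: (1 + 4/9)·I equals the remaining terms, so I = (9/13)·(2*exp(3*z)*sin(2*z)/9 + exp(3*z)*cos(2*z)/3).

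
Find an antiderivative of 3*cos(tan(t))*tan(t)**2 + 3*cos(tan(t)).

3*sin(tan(t)) + C

Let u = tan(t), so du = (tan(t)**2 + 1) dt.
Rewriting, the integral becomes 3·∫ cos(u) du = 3·sin(u).
Substituting back, u = tan(t).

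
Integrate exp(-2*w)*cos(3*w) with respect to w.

Let I denote the integral. Integrate by parts with u = cos(3*w), dv = exp(-2*w) dw, so v = -exp(-2*w)/2: I = -exp(-2*w)*cos(3*w)/2 − (3/2)·∫ exp(-2*w)*sin(3*w) dw.
Apply parts again with u = sin(3*w), dv = exp(-2*w) dw: ∫ exp(-2*w)*sin(3*w) dw = -exp(-2*w)*sin(3*w)/2 + (3/2)·I. Substituting back brings back I: I = 3*exp(-2*w)*sin(3*w)/4 - exp(-2*w)*cos(3*w)/2 − (9/4)·I.
Solving for I: (1 + 9/4)·I equals the remaining terms, so I = (4/13)·(3*exp(-2*w)*sin(3*w)/4 - exp(-2*w)*cos(3*w)/2).

3*exp(-2*w)*sin(3*w)/13 - 2*exp(-2*w)*cos(3*w)/13 + C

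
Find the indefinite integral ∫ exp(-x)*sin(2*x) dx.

Let I denote the integral. Integrate by parts with u = sin(2*x), dv = exp(-x) dx, so v = -exp(-x): I = -exp(-x)*sin(2*x) + 2·∫ exp(-x)*cos(2*x) dx.
Apply parts again with u = cos(2*x), dv = exp(-x) dx: ∫ exp(-x)*cos(2*x) dx = -exp(-x)*cos(2*x) − 2·I. Substituting back brings back I: I = -exp(-x)*sin(2*x) - 2*exp(-x)*cos(2*x) − 4·I.
Solving for I: (1 + 4)·I equals the remaining terms, so I = (1/5)·(-exp(-x)*sin(2*x) - 2*exp(-x)*cos(2*x)).

-exp(-x)*sin(2*x)/5 - 2*exp(-x)*cos(2*x)/5 + C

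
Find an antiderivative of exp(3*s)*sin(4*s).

Let I denote the integral. Integrate by parts with u = sin(4*s), dv = exp(3*s) ds, so v = exp(3*s)/3: I = exp(3*s)*sin(4*s)/3 − (4/3)·∫ exp(3*s)*cos(4*s) ds.
Apply parts again with u = cos(4*s), dv = exp(3*s) ds: ∫ exp(3*s)*cos(4*s) ds = exp(3*s)*cos(4*s)/3 + (4/3)·I. Substituting back brings back I: I = exp(3*s)*sin(4*s)/3 - 4*exp(3*s)*cos(4*s)/9 − (16/9)·I.
Solving for I: (1 + 16/9)·I equals the remaining terms, so I = (9/25)·(exp(3*s)*sin(4*s)/3 - 4*exp(3*s)*cos(4*s)/9).

3*exp(3*s)*sin(4*s)/25 - 4*exp(3*s)*cos(4*s)/25 + C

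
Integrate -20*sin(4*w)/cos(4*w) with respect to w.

Let u = cos(4*w), so du = (-4*sin(4*w)) dw.
Rewriting, the integral becomes 5·∫ 1/u du = 5·log(u).
Substituting back, u = cos(4*w).

5*log(cos(4*w)) + C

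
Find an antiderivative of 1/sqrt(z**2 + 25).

log(z + sqrt(z**2 + 25)) + C

Substitute z = 5·tan(θ), so dz = 5·sec(θ)^2 dθ and the radical becomes sqrt(z**2 + 25) = 5·sec(θ) by the Pythagorean identity.
Integrate the resulting trig expression in θ, then back-substitute tan(θ) = z/5, sec(θ) = sqrt(z**2 + 25)/5 (absorbing any constant into C).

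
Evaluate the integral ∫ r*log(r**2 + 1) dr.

Let u = r**2 + 1, so du = (2*r) dr.
The integral becomes (1/2)·∫ log(u) du; integrate by parts with u′=log(u), dv′=du.

r**2*log(r**2 + 1)/2 - r**2/2 + log(r**2 + 1)/2 + C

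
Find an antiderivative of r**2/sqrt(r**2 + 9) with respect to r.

Substitute r = 3·tan(θ), so dr = 3·sec(θ)^2 dθ and the radical becomes sqrt(r**2 + 9) = 3·sec(θ) by the Pythagorean identity.
Integrate the resulting trig expression in θ, then back-substitute tan(θ) = r/3, sec(θ) = sqrt(r**2 + 9)/3 (absorbing any constant into C).

r*sqrt(r**2 + 9)/2 - 9*log(r + sqrt(r**2 + 9))/2 + C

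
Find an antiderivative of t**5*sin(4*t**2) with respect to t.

-t**4*cos(4*t**2)/8 + t**2*sin(4*t**2)/16 + cos(4*t**2)/64 + C

Let u = t², du = 2t dt; rewrite as (1/2)∫ u^2·sin(4u) du.
Now integrate by parts 2 times.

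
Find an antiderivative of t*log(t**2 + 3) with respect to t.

t**2*log(t**2 + 3)/2 - t**2/2 + 3*log(t**2 + 3)/2 + C

Let u = t**2 + 3, so du = (2*t) dt.
The integral becomes (1/2)·∫ log(u) du; integrate by parts with u′=log(u), dv′=du.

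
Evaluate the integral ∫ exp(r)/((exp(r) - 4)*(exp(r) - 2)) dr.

log(exp(r) - 4)/2 - log(exp(r) - 2)/2 + C

Let u = e^r, du = e^r dr.
The integral becomes ∫ du/((u-4)(u-2)); decompose into partial fractions.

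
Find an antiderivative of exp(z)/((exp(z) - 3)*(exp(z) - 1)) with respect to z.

log(exp(z) - 3)/2 - log(exp(z) - 1)/2 + C

Let u = e^z, du = e^z dz.
The integral becomes ∫ du/((u-1)(u-3)); decompose into partial fractions.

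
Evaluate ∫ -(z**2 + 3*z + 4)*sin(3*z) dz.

Use integration by parts with u = z**2 + 3*z + 4, dv = -sin(3*z) dz, so v = cos(3*z)/3.
Apply parts 2 times (tabular method): alternate signs, differentiate u down to 0, integrate dv up.

z**2*cos(3*z)/3 - 2*z*sin(3*z)/9 + z*cos(3*z) - sin(3*z)/3 + 34*cos(3*z)/27 + C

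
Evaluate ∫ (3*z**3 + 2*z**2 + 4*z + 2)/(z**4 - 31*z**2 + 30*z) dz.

Factor the denominator: z*(z - 5)*(z - 1)*(z + 6).
Partial-fraction decomposition: 299/(231*(z + 6)) - 11/(28*(z - 1)) + 447/(220*(z - 5)) + 1/(15*z).
Integrate each term: A/(z−a) contributes A·log|z−a|.

log(z)/15 + 447*log(z - 5)/220 - 11*log(z - 1)/28 + 299*log(z + 6)/231 + C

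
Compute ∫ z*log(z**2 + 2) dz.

Let u = z**2 + 2, so du = (2*z) dz.
The integral becomes (1/2)·∫ log(u) du; integrate by parts with u′=log(u), dv′=du.

z**2*log(z**2 + 2)/2 - z**2/2 + log(z**2 + 2) + C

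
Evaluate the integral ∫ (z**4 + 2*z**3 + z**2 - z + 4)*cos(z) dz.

Use integration by parts with u = z**4 + 2*z**3 + z**2 - z + 4, dv = cos(z) dz, so v = sin(z).
Apply parts 4 times (tabular method): alternate signs, differentiate u down to 0, integrate dv up.

z**4*sin(z) + 2*z**3*sin(z) + 4*z**3*cos(z) - 11*z**2*sin(z) + 6*z**2*cos(z) - 13*z*sin(z) - 22*z*cos(z) + 26*sin(z) - 13*cos(z) + C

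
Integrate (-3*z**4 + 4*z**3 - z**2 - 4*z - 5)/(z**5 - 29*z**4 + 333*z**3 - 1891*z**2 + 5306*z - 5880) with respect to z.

4863*log(z - 7)/4 - 3089*log(z - 6)/2 + 1425*log(z - 5)/4 - 61*log(z - 4)/2 + 1971/(2*z - 14) + C

Factor the denominator: (z - 7)**2*(z - 6)*(z - 5)*(z - 4).
Partial-fraction decomposition: -61/(2*(z - 4)) + 1425/(4*(z - 5)) - 3089/(2*(z - 6)) + 4863/(4*(z - 7)) - 1971/(2*(z - 7)**2).
Integrate each term; A/(z−a) gives A·log|z−a|; A/(z−a)² gives −A/(z−a).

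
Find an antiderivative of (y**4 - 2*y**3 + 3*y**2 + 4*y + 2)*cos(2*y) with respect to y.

Use integration by parts with u = y**4 - 2*y**3 + 3*y**2 + 4*y + 2, dv = cos(2*y) dy, so v = sin(2*y)/2.
Apply parts 4 times (tabular method): alternate signs, differentiate u down to 0, integrate dv up.

y**4*sin(2*y)/2 - y**3*sin(2*y) + y**3*cos(2*y) - 3*y**2*cos(2*y)/2 + 7*y*sin(2*y)/2 + sin(2*y) + 7*cos(2*y)/4 + C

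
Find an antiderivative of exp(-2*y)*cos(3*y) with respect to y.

3*exp(-2*y)*sin(3*y)/13 - 2*exp(-2*y)*cos(3*y)/13 + C

Let I denote the integral. Integrate by parts with u = cos(3*y), dv = exp(-2*y) dy, so v = -exp(-2*y)/2: I = -exp(-2*y)*cos(3*y)/2 − (3/2)·∫ exp(-2*y)*sin(3*y) dy.
Apply parts again with u = sin(3*y), dv = exp(-2*y) dy: ∫ exp(-2*y)*sin(3*y) dy = -exp(-2*y)*sin(3*y)/2 + (3/2)·I. Substituting back brings back I: I = 3*exp(-2*y)*sin(3*y)/4 - exp(-2*y)*cos(3*y)/2 − (9/4)·I.
Solving for I: (1 + 9/4)·I equals the remaining terms, so I = (4/13)·(3*exp(-2*y)*sin(3*y)/4 - exp(-2*y)*cos(3*y)/2).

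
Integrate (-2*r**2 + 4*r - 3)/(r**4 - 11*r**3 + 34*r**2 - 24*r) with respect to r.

log(r)/8 - 17*log(r - 6)/20 + 19*log(r - 4)/24 - log(r - 1)/15 + C

Factor the denominator: r*(r - 6)*(r - 4)*(r - 1).
Partial-fraction decomposition: -1/(15*(r - 1)) + 19/(24*(r - 4)) - 17/(20*(r - 6)) + 1/(8*r).
Integrate each term: A/(r−a) contributes A·log|r−a|.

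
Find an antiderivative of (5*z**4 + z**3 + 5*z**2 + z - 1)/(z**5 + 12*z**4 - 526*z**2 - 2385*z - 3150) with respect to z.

Factor the denominator: (z - 7)*(z + 3)*(z + 5)**2*(z + 6).
Partial-fraction decomposition: 6437/(39*(z + 6)) - 45283/(288*(z + 5)) + 3119/(24*(z + 5)**2) - 419/(120*(z + 3)) + 12599/(18720*(z - 7)).
Integrate each term; A/(z−a) gives A·log|z−a|; A/(z−a)² gives −A/(z−a).

12599*log(z - 7)/18720 - 419*log(z + 3)/120 - 45283*log(z + 5)/288 + 6437*log(z + 6)/39 - 3119/(24*z + 120) + C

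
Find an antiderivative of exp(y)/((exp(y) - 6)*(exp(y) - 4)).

Let u = e^y, du = e^y dy.
The integral becomes ∫ du/((u-4)(u-6)); decompose into partial fractions.

log(exp(y) - 6)/2 - log(exp(y) - 4)/2 + C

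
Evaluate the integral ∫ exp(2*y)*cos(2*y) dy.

exp(2*y)*sin(2*y)/4 + exp(2*y)*cos(2*y)/4 + C

Let I denote the integral. Integrate by parts with u = cos(2*y), dv = exp(2*y) dy, so v = exp(2*y)/2: I = exp(2*y)*cos(2*y)/2 + ∫ exp(2*y)*sin(2*y) dy.
Apply parts again with u = sin(2*y), dv = exp(2*y) dy: ∫ exp(2*y)*sin(2*y) dy = exp(2*y)*sin(2*y)/2 − I. Substituting back brings back I: I = exp(2*y)*sin(2*y)/2 + exp(2*y)*cos(2*y)/2 − I.
Solving for I: (1 + 1)·I equals the remaining terms, so I = (1/2)·(exp(2*y)*sin(2*y)/2 + exp(2*y)*cos(2*y)/2).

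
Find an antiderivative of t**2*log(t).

Use integration by parts with u = log(t), dv = t**2 dt.
Then du = 1/t dt and v = t**3/3.

t**3*log(t)/3 - t**3/9 + C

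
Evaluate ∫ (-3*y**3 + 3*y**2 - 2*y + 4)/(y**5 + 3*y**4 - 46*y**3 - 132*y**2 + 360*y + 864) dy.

Factor the denominator: (y - 6)*(y - 3)*(y + 2)*(y + 4)*(y + 6).
Partial-fraction decomposition: 193/(216*(y + 6)) - 9/(10*(y + 4)) + 11/(80*(y + 2)) + 8/(135*(y - 3)) - 137/(720*(y - 6)).
Integrate each term: A/(y−a) contributes A·log|y−a|.

-137*log(y - 6)/720 + 8*log(y - 3)/135 + 11*log(y + 2)/80 - 9*log(y + 4)/10 + 193*log(y + 6)/216 + C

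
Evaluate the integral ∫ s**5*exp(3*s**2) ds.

Let u = s², du = 2s ds; rewrite as (1/2)∫ u^2·exp(3u) du.
Now integrate by parts 2 times.

(9*s**4 - 6*s**2 + 2)*exp(3*s**2)/54 + C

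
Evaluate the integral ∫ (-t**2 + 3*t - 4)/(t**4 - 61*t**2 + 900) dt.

Factor the denominator: (t - 6)*(t - 5)*(t + 5)*(t + 6).
Partial-fraction decomposition: 29/(66*(t + 6)) - 2/(5*(t + 5)) + 7/(55*(t - 5)) - 1/(6*(t - 6)).
Integrate each term: A/(t−a) contributes A·log|t−a|.

-log(t - 6)/6 + 7*log(t - 5)/55 - 2*log(t + 5)/5 + 29*log(t + 6)/66 + C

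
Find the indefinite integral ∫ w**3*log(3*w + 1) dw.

Use integration by parts with u = log(3*w + 1), dv = w**3 dw.
Then du = 3/(3*w + 1) dw and v = w**4/4.

w**4*log(3*w + 1)/4 - w**4/16 + w**3/36 - w**2/72 + w/108 - log(3*w + 1)/324 + C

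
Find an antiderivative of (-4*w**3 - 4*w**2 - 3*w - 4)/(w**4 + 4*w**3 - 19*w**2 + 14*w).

-2*log(w)/7 - 29*log(w - 2)/9 + 15*log(w - 1)/8 - 1193*log(w + 7)/504 + C

Factor the denominator: w*(w - 2)*(w - 1)*(w + 7).
Partial-fraction decomposition: -1193/(504*(w + 7)) + 15/(8*(w - 1)) - 29/(9*(w - 2)) - 2/(7*w).
Integrate each term: A/(w−a) contributes A·log|w−a|.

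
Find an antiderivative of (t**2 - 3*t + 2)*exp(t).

Use integration by parts with u = t**2 - 3*t + 2, dv = exp(t) dt, so v = exp(t).
Apply parts 2 times (tabular method): alternate signs, differentiate u down to 0, integrate dv up.

(t**2 - 5*t + 7)*exp(t) + C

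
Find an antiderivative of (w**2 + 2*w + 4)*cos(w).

w**2*sin(w) + 2*w*sin(w) + 2*w*cos(w) + 2*sin(w) + 2*cos(w) + C

Use integration by parts with u = w**2 + 2*w + 4, dv = cos(w) dw, so v = sin(w).
Apply parts 2 times (tabular method): alternate signs, differentiate u down to 0, integrate dv up.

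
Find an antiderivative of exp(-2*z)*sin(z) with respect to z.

Let I denote the integral. Integrate by parts with u = sin(z), dv = exp(-2*z) dz, so v = -exp(-2*z)/2: I = -exp(-2*z)*sin(z)/2 + (1/2)·∫ exp(-2*z)*cos(z) dz.
Apply parts again with u = cos(z), dv = exp(-2*z) dz: ∫ exp(-2*z)*cos(z) dz = -exp(-2*z)*cos(z)/2 − (1/2)·I. Substituting back brings back I: I = -exp(-2*z)*sin(z)/2 - exp(-2*z)*cos(z)/4 − (1/4)·I.
Solving for I: (1 + 1/4)·I equals the remaining terms, so I = (4/5)·(-exp(-2*z)*sin(z)/2 - exp(-2*z)*cos(z)/4).

-2*exp(-2*z)*sin(z)/5 - exp(-2*z)*cos(z)/5 + C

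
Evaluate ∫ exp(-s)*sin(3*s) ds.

Let I denote the integral. Integrate by parts with u = sin(3*s), dv = exp(-s) ds, so v = -exp(-s): I = -exp(-s)*sin(3*s) + 3·∫ exp(-s)*cos(3*s) ds.
Apply parts again with u = cos(3*s), dv = exp(-s) ds: ∫ exp(-s)*cos(3*s) ds = -exp(-s)*cos(3*s) − 3·I. Substituting back brings back I: I = -exp(-s)*sin(3*s) - 3*exp(-s)*cos(3*s) − 9·I.
Solving for I: (1 + 9)·I equals the remaining terms, so I = (1/10)·(-exp(-s)*sin(3*s) - 3*exp(-s)*cos(3*s)).

-exp(-s)*sin(3*s)/10 - 3*exp(-s)*cos(3*s)/10 + C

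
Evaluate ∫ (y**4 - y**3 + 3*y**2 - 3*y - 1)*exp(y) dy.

Use integration by parts with u = y**4 - y**3 + 3*y**2 - 3*y - 1, dv = exp(y) dy, so v = exp(y).
Apply parts 4 times (tabular method): alternate signs, differentiate u down to 0, integrate dv up.

(y**4 - 5*y**3 + 18*y**2 - 39*y + 38)*exp(y) + C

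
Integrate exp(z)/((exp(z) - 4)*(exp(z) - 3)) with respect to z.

log(exp(z) - 4) - log(exp(z) - 3) + C

Let u = e^z, du = e^z dz.
The integral becomes ∫ du/((u-3)(u-4)); decompose into partial fractions.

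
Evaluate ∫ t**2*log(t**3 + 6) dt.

t**3*log(t**3 + 6)/3 - t**3/3 + 2*log(t**3 + 6) + C

Let u = t**3 + 6, so du = (3*t**2) dt.
The integral becomes (1/3)·∫ log(u) du; integrate by parts with u′=log(u), dv′=du.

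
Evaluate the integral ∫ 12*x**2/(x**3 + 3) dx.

Let u = x**3 + 3, so du = (3*x**2) dx.
Rewriting, the integral becomes 4·∫ 1/u du = 4·log(u).
Substituting back, u = x**3 + 3.

4*log(x**3 + 3) + C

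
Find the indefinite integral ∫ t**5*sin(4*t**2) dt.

Let u = t², du = 2t dt; rewrite as (1/2)∫ u^2·sin(4u) du.
Now integrate by parts 2 times.

-t**4*cos(4*t**2)/8 + t**2*sin(4*t**2)/16 + cos(4*t**2)/64 + C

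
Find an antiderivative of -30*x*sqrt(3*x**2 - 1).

Let u = 3*x**2 - 1, so du = (6*x) dx.
Rewriting, the integral becomes -5·∫ √u du = -5·(2/3)u^(3/2).
Substituting back, u = 3*x**2 - 1.

-10*(3*x**2 - 1)**(3/2)/3 + C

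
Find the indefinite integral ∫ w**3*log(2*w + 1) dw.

w**4*log(2*w + 1)/4 - w**4/16 + w**3/24 - w**2/32 + w/32 - log(2*w + 1)/64 + C

Use integration by parts with u = log(2*w + 1), dv = w**3 dw.
Then du = 2/(2*w + 1) dw and v = w**4/4.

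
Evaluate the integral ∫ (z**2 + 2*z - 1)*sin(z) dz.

Use integration by parts with u = z**2 + 2*z - 1, dv = sin(z) dz, so v = -cos(z).
Apply parts 2 times (tabular method): alternate signs, differentiate u down to 0, integrate dv up.

-z**2*cos(z) + 2*z*sin(z) - 2*z*cos(z) + 2*sin(z) + 3*cos(z) + C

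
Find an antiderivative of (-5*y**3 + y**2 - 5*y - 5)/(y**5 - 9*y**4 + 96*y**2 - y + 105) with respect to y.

-853*log(y - 7)/500 + 315*log(y - 5)/208 + 77*log(y + 3)/400 - 3*log(y**2 + 1)/6500 - 171*atan(y)/3250 + C

Factor the denominator: (y - 7)*(y - 5)*(y + 3)*(y**2 + 1).
Partial-fraction decomposition: -3*(y + 57)/(3250*(y**2 + 1)) + 77/(400*(y + 3)) + 315/(208*(y - 5)) - 853/(500*(y - 7)).
Integrate each term; A/(y−a) gives A·log|y−a|; the (By+D)/(y²+p²) term gives a log and an atan.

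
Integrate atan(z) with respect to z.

z*atan(z) - log(z**2 + 1)/2 + C

Use integration by parts with u = arctan(z), dv = dz.
Then du = 1/(z**2 + 1) dz.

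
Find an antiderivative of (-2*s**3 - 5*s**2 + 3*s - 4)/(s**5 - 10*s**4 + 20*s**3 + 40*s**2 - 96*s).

Factor the denominator: s*(s - 6)*(s - 4)*(s - 2)*(s + 2).
Partial-fraction decomposition: -7/(192*(s + 2)) - 17/(32*(s - 2)) + 25/(12*(s - 4)) - 299/(192*(s - 6)) + 1/(24*s).
Integrate each term: A/(s−a) contributes A·log|s−a|.

log(s)/24 - 299*log(s - 6)/192 + 25*log(s - 4)/12 - 17*log(s - 2)/32 - 7*log(s + 2)/192 + C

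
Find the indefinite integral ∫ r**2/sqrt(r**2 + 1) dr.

r*sqrt(r**2 + 1)/2 - log(r + sqrt(r**2 + 1))/2 + C

Substitute r = tan(θ), so dr = sec(θ)^2 dθ and the radical becomes sqrt(r**2 + 1) = sec(θ) by the Pythagorean identity.
Integrate the resulting trig expression in θ, then back-substitute tan(θ) = r, sec(θ) = sqrt(r**2 + 1) (absorbing any constant into C).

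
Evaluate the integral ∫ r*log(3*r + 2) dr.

r**2*log(3*r + 2)/2 - r**2/4 + r/3 - 2*log(3*r + 2)/9 + C

Use integration by parts with u = log(3*r + 2), dv = r dr.
Then du = 3/(3*r + 2) dr and v = r**2/2.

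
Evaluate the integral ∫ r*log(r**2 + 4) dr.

Let u = r**2 + 4, so du = (2*r) dr.
The integral becomes (1/2)·∫ log(u) du; integrate by parts with u′=log(u), dv′=du.

r**2*log(r**2 + 4)/2 - r**2/2 + 2*log(r**2 + 4) + C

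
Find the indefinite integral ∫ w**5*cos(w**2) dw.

Let u = w², du = 2w dw; rewrite as (1/2)∫ u^2·cos(1u) du.
Now integrate by parts 2 times.

w**4*sin(w**2)/2 + w**2*cos(w**2) - sin(w**2) + C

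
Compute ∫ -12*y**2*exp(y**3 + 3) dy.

-4*exp(y**3 + 3) + C

Let u = y**3 + 3, so du = (3*y**2) dy.
Rewriting, the integral becomes -4·∫ e^u du = -4·e^u.
Substituting back, u = y**3 + 3.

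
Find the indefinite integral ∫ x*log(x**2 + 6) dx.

x**2*log(x**2 + 6)/2 - x**2/2 + 3*log(x**2 + 6) + C

Let u = x**2 + 6, so du = (2*x) dx.
The integral becomes (1/2)·∫ log(u) du; integrate by parts with u′=log(u), dv′=du.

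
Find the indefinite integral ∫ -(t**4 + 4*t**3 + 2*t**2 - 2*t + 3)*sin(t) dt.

t**4*cos(t) - 4*t**3*sin(t) + 4*t**3*cos(t) - 12*t**2*sin(t) - 10*t**2*cos(t) + 20*t*sin(t) - 26*t*cos(t) + 26*sin(t) + 23*cos(t) + C

Use integration by parts with u = t**4 + 4*t**3 + 2*t**2 - 2*t + 3, dv = -sin(t) dt, so v = cos(t).
Apply parts 4 times (tabular method): alternate signs, differentiate u down to 0, integrate dv up.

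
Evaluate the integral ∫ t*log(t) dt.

Use integration by parts with u = log(t), dv = t dt.
Then du = 1/t dt and v = t**2/2.

t**2*log(t)/2 - t**2/4 + C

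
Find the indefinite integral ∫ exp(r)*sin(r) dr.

exp(r)*sin(r)/2 - exp(r)*cos(r)/2 + C

Let I denote the integral. Integrate by parts with u = sin(r), dv = exp(r) dr, so v = exp(r): I = exp(r)*sin(r) − ∫ exp(r)*cos(r) dr.
Apply parts again with u = cos(r), dv = exp(r) dr: ∫ exp(r)*cos(r) dr = exp(r)*cos(r) + I. Substituting back brings back I: I = exp(r)*sin(r) - exp(r)*cos(r) − I.
Solving for I: (1 + 1)·I equals the remaining terms, so I = (1/2)·(exp(r)*sin(r) - exp(r)*cos(r)).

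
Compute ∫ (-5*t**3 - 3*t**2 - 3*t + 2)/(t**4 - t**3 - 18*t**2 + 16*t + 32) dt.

Factor the denominator: (t - 4)*(t - 2)*(t + 1)*(t + 4).
Partial-fraction decomposition: -143/(72*(t + 4)) + 7/(45*(t + 1)) + 14/(9*(t - 2)) - 189/(40*(t - 4)).
Integrate each term: A/(t−a) contributes A·log|t−a|.

-189*log(t - 4)/40 + 14*log(t - 2)/9 + 7*log(t + 1)/45 - 143*log(t + 4)/72 + C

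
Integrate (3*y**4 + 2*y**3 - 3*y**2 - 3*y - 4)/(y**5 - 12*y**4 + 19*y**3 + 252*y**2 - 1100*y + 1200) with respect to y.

2095*log(y - 6)/44 - 677*log(y - 5)/10 + 208*log(y - 4)/9 - log(y - 2)/4 + 223*log(y + 5)/990 + C

Factor the denominator: (y - 6)*(y - 5)*(y - 4)*(y - 2)*(y + 5).
Partial-fraction decomposition: 223/(990*(y + 5)) - 1/(4*(y - 2)) + 208/(9*(y - 4)) - 677/(10*(y - 5)) + 2095/(44*(y - 6)).
Integrate each term: A/(y−a) contributes A·log|y−a|.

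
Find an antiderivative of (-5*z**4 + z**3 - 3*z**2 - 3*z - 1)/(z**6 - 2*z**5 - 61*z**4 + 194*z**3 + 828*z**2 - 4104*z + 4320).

-281*log(z - 5)/66 + 1277*log(z - 4)/200 - 415*log(z - 3)/162 + 91*log(z - 2)/384 + 562613*log(z + 6)/2851200 + 617/(720*z + 4320) + C

Factor the denominator: (z - 5)*(z - 4)*(z - 3)*(z - 2)*(z + 6)**2.
Partial-fraction decomposition: 562613/(2851200*(z + 6)) - 617/(720*(z + 6)**2) + 91/(384*(z - 2)) - 415/(162*(z - 3)) + 1277/(200*(z - 4)) - 281/(66*(z - 5)).
Integrate each term; A/(z−a) gives A·log|z−a|; A/(z−a)² gives −A/(z−a).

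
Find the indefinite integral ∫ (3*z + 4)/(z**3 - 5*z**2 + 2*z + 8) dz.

Factor the denominator: (z - 4)*(z - 2)*(z + 1).
Partial-fraction decomposition: 1/(15*(z + 1)) - 5/(3*(z - 2)) + 8/(5*(z - 4)).
Integrate each term: A/(z−a) contributes A·log|z−a|.

8*log(z - 4)/5 - 5*log(z - 2)/3 + log(z + 1)/15 + C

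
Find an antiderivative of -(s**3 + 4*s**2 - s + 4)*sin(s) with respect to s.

Use integration by parts with u = s**3 + 4*s**2 - s + 4, dv = -sin(s) ds, so v = cos(s).
Apply parts 3 times (tabular method): alternate signs, differentiate u down to 0, integrate dv up.

s**3*cos(s) - 3*s**2*sin(s) + 4*s**2*cos(s) - 8*s*sin(s) - 7*s*cos(s) + 7*sin(s) - 4*cos(s) + C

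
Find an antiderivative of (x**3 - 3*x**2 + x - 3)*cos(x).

x**3*sin(x) - 3*x**2*sin(x) + 3*x**2*cos(x) - 5*x*sin(x) - 6*x*cos(x) + 3*sin(x) - 5*cos(x) + C

Use integration by parts with u = x**3 - 3*x**2 + x - 3, dv = cos(x) dx, so v = sin(x).
Apply parts 3 times (tabular method): alternate signs, differentiate u down to 0, integrate dv up.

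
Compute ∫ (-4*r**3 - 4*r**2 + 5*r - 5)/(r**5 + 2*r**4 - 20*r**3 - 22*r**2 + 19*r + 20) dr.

-61*log(r - 4)/135 + log(r - 1)/9 - 7*log(r + 1)/80 + 185*log(r + 5)/432 + 1/(4*r + 4) + C

Factor the denominator: (r - 4)*(r - 1)*(r + 1)**2*(r + 5).
Partial-fraction decomposition: 185/(432*(r + 5)) - 7/(80*(r + 1)) - 1/(4*(r + 1)**2) + 1/(9*(r - 1)) - 61/(135*(r - 4)).
Integrate each term; A/(r−a) gives A·log|r−a|; A/(r−a)² gives −A/(r−a).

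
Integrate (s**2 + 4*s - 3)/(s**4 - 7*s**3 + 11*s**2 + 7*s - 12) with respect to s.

29*log(s - 4)/15 - 9*log(s - 3)/4 + log(s - 1)/6 + 3*log(s + 1)/20 + C

Factor the denominator: (s - 4)*(s - 3)*(s - 1)*(s + 1).
Partial-fraction decomposition: 3/(20*(s + 1)) + 1/(6*(s - 1)) - 9/(4*(s - 3)) + 29/(15*(s - 4)).
Integrate each term: A/(s−a) contributes A·log|s−a|.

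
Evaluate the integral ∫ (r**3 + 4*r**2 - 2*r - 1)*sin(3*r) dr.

-r**3*cos(3*r)/3 + r**2*sin(3*r)/3 - 4*r**2*cos(3*r)/3 + 8*r*sin(3*r)/9 + 8*r*cos(3*r)/9 - 8*sin(3*r)/27 + 17*cos(3*r)/27 + C

Use integration by parts with u = r**3 + 4*r**2 - 2*r - 1, dv = sin(3*r) dr, so v = -cos(3*r)/3.
Apply parts 3 times (tabular method): alternate signs, differentiate u down to 0, integrate dv up.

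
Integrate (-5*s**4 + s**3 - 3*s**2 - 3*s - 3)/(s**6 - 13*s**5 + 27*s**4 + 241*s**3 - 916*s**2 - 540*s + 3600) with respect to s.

Factor the denominator: (s - 6)*(s - 5)**2*(s - 3)*(s + 2)*(s + 4).
Partial-fraction decomposition: 461/(3780*(s + 4)) - 97/(3920*(s + 2)) + 139/(140*(s - 3)) + 135197/(5292*(s - 5)) + 1031/(42*(s - 5)**2) - 2131/(80*(s - 6)).
Integrate each term; A/(s−a) gives A·log|s−a|; A/(s−a)² gives −A/(s−a).

-2131*log(s - 6)/80 + 135197*log(s - 5)/5292 + 139*log(s - 3)/140 - 97*log(s + 2)/3920 + 461*log(s + 4)/3780 - 1031/(42*s - 210) + C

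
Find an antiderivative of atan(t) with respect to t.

Use integration by parts with u = arctan(t), dv = dt.
Then du = 1/(t**2 + 1) dt.

t*atan(t) - log(t**2 + 1)/2 + C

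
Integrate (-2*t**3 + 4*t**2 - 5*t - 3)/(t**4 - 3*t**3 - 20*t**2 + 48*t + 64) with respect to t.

-1629*log(t - 4)/1600 + 8*log(t + 1)/75 - 209*log(t + 4)/192 + 87/(40*t - 160) + C

Factor the denominator: (t - 4)**2*(t + 1)*(t + 4).
Partial-fraction decomposition: -209/(192*(t + 4)) + 8/(75*(t + 1)) - 1629/(1600*(t - 4)) - 87/(40*(t - 4)**2).
Integrate each term; A/(t−a) gives A·log|t−a|; A/(t−a)² gives −A/(t−a).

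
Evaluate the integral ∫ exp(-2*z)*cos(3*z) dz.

3*exp(-2*z)*sin(3*z)/13 - 2*exp(-2*z)*cos(3*z)/13 + C

Let I denote the integral. Integrate by parts with u = cos(3*z), dv = exp(-2*z) dz, so v = -exp(-2*z)/2: I = -exp(-2*z)*cos(3*z)/2 − (3/2)·∫ exp(-2*z)*sin(3*z) dz.
Apply parts again with u = sin(3*z), dv = exp(-2*z) dz: ∫ exp(-2*z)*sin(3*z) dz = -exp(-2*z)*sin(3*z)/2 + (3/2)·I. Substituting back brings back I: I = 3*exp(-2*z)*sin(3*z)/4 - exp(-2*z)*cos(3*z)/2 − (9/4)·I.
Solving for I: (1 + 9/4)·I equals the remaining terms, so I = (4/13)·(3*exp(-2*z)*sin(3*z)/4 - exp(-2*z)*cos(3*z)/2).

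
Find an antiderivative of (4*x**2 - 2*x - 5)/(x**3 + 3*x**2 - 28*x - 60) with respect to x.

Factor the denominator: (x - 5)*(x + 2)*(x + 6).
Partial-fraction decomposition: 151/(44*(x + 6)) - 15/(28*(x + 2)) + 85/(77*(x - 5)).
Integrate each term: A/(x−a) contributes A·log|x−a|.

85*log(x - 5)/77 - 15*log(x + 2)/28 + 151*log(x + 6)/44 + C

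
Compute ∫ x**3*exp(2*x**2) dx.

Let u = x², du = 2x dx; rewrite as (1/2)∫ u^1·exp(2u) du.
Now integrate by parts 1 time.

(2*x**2 - 1)*exp(2*x**2)/8 + C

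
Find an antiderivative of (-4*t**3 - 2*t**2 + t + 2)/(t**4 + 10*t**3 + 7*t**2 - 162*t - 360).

-47*log(t - 4)/105 - 89*log(t + 3)/42 + 149*log(t + 5)/6 - 394*log(t + 6)/15 + C

Factor the denominator: (t - 4)*(t + 3)*(t + 5)*(t + 6).
Partial-fraction decomposition: -394/(15*(t + 6)) + 149/(6*(t + 5)) - 89/(42*(t + 3)) - 47/(105*(t - 4)).
Integrate each term: A/(t−a) contributes A·log|t−a|.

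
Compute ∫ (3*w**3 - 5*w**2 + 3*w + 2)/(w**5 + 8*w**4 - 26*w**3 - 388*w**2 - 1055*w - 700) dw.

Factor the denominator: (w - 7)*(w + 1)*(w + 4)*(w + 5)**2.
Partial-fraction decomposition: 203/(24*(w + 5)) + 171/(16*(w + 5)**2) - 94/(11*(w + 4)) + 3/(128*(w + 1)) + 269/(4224*(w - 7)).
Integrate each term; A/(w−a) gives A·log|w−a|; A/(w−a)² gives −A/(w−a).

269*log(w - 7)/4224 + 3*log(w + 1)/128 - 94*log(w + 4)/11 + 203*log(w + 5)/24 - 171/(16*w + 80) + C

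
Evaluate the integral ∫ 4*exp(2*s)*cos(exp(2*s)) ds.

2*sin(exp(2*s)) + C

Let u = exp(2*s), so du = (2*exp(2*s)) ds.
Rewriting, the integral becomes 2·∫ cos(u) du = 2·sin(u).
Substituting back, u = exp(2*s).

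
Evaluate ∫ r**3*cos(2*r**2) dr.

Let u = r², du = 2r dr; rewrite as (1/2)∫ u^1·cos(2u) du.
Now integrate by parts 1 time.

r**2*sin(2*r**2)/4 + cos(2*r**2)/8 + C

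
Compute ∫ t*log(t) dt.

t**2*log(t)/2 - t**2/4 + C

Use integration by parts with u = log(t), dv = t dt.
Then du = 1/t dt and v = t**2/2.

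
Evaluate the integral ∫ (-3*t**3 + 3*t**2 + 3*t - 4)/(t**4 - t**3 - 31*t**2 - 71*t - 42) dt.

-173*log(t - 7)/144 + log(t + 1)/16 + 26*log(t + 2)/9 - 19*log(t + 3)/4 + C

Factor the denominator: (t - 7)*(t + 1)*(t + 2)*(t + 3).
Partial-fraction decomposition: -19/(4*(t + 3)) + 26/(9*(t + 2)) + 1/(16*(t + 1)) - 173/(144*(t - 7)).
Integrate each term: A/(t−a) contributes A·log|t−a|.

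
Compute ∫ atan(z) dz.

Use integration by parts with u = arctan(z), dv = dz.
Then du = 1/(z**2 + 1) dz.

z*atan(z) - log(z**2 + 1)/2 + C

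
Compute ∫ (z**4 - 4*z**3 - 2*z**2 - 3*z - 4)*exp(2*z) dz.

Use integration by parts with u = z**4 - 4*z**3 - 2*z**2 - 3*z - 4, dv = exp(2*z) dz, so v = exp(2*z)/2.
Apply parts 4 times (tabular method): alternate signs, differentiate u down to 0, integrate dv up.

(z**4 - 6*z**3 + 7*z**2 - 10*z + 1)*exp(2*z)/2 + C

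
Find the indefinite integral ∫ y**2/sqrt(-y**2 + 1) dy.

-y*sqrt(-y**2 + 1)/2 + asin(y)/2 + C

Substitute y = sin(θ), so dy = cos(θ) dθ and the radical becomes sqrt(-y**2 + 1) = cos(θ) by the Pythagorean identity.
Integrate the resulting trig expression in θ, then back-substitute θ = asin(y), sin(θ) = y, cos(θ) = sqrt(-y**2 + 1) (absorbing any constant into C).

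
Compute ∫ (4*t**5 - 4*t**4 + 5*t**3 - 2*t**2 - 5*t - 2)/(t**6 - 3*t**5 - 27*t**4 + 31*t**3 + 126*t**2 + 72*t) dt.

Factor the denominator: t*(t - 6)*(t - 3)*(t + 1)**2*(t + 4).
Partial-fraction decomposition: 303/(140*(t + 4)) - 87/(196*(t + 1)) + 1/(7*(t + 1)**2) - 187/(252*(t - 3)) + 6724/(2205*(t - 6)) - 1/(36*t).
Integrate each term; A/(t−a) gives A·log|t−a|; A/(t−a)² gives −A/(t−a).

-log(t)/36 + 6724*log(t - 6)/2205 - 187*log(t - 3)/252 - 87*log(t + 1)/196 + 303*log(t + 4)/140 - 1/(7*t + 7) + C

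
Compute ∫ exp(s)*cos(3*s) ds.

Let I denote the integral. Integrate by parts with u = cos(3*s), dv = exp(s) ds, so v = exp(s): I = exp(s)*cos(3*s) + 3·∫ exp(s)*sin(3*s) ds.
Apply parts again with u = sin(3*s), dv = exp(s) ds: ∫ exp(s)*sin(3*s) ds = exp(s)*sin(3*s) − 3·I. Substituting back brings back I: I = 3*exp(s)*sin(3*s) + exp(s)*cos(3*s) − 9·I.
Solving for I: (1 + 9)·I equals the remaining terms, so I = (1/10)·(3*exp(s)*sin(3*s) + exp(s)*cos(3*s)).

3*exp(s)*sin(3*s)/10 + exp(s)*cos(3*s)/10 + C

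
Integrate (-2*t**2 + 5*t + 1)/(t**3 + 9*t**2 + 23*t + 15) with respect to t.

-3*log(t + 1)/4 + 8*log(t + 3) - 37*log(t + 5)/4 + C

Factor the denominator: (t + 1)*(t + 3)*(t + 5).
Partial-fraction decomposition: -37/(4*(t + 5)) + 8/(t + 3) - 3/(4*(t + 1)).
Integrate each term: A/(t−a) contributes A·log|t−a|.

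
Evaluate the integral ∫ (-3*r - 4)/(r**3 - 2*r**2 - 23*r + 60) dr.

-16*log(r - 4)/9 + 13*log(r - 3)/8 + 11*log(r + 5)/72 + C

Factor the denominator: (r - 4)*(r - 3)*(r + 5).
Partial-fraction decomposition: 11/(72*(r + 5)) + 13/(8*(r - 3)) - 16/(9*(r - 4)).
Integrate each term: A/(r−a) contributes A·log|r−a|.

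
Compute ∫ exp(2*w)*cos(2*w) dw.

Let I denote the integral. Integrate by parts with u = cos(2*w), dv = exp(2*w) dw, so v = exp(2*w)/2: I = exp(2*w)*cos(2*w)/2 + ∫ exp(2*w)*sin(2*w) dw.
Apply parts again with u = sin(2*w), dv = exp(2*w) dw: ∫ exp(2*w)*sin(2*w) dw = exp(2*w)*sin(2*w)/2 − I. Substituting back brings back I: I = exp(2*w)*sin(2*w)/2 + exp(2*w)*cos(2*w)/2 − I.
Solving for I: (1 + 1)·I equals the remaining terms, so I = (1/2)·(exp(2*w)*sin(2*w)/2 + exp(2*w)*cos(2*w)/2).

exp(2*w)*sin(2*w)/4 + exp(2*w)*cos(2*w)/4 + C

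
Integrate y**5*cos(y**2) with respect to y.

y**4*sin(y**2)/2 + y**2*cos(y**2) - sin(y**2) + C

Let u = y², du = 2y dy; rewrite as (1/2)∫ u^2·cos(1u) du.
Now integrate by parts 2 times.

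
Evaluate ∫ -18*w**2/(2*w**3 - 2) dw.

Let u = 2*w**3 - 2, so du = (6*w**2) dw.
Rewriting, the integral becomes -3·∫ 1/u du = -3·log(u).
Substituting back, u = 2*w**3 - 2.

-3*log(2*w**3 - 2) + C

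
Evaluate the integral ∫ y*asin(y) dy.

Use integration by parts with u = arcsin(y), dv = y dy.
Then du = 1/sqrt(-y**2 + 1) dy.

y**2*asin(y)/2 + y*sqrt(-y**2 + 1)/4 - asin(y)/4 + C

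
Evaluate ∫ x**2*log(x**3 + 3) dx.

x**3*log(x**3 + 3)/3 - x**3/3 + log(x**3 + 3) + C

Let u = x**3 + 3, so du = (3*x**2) dx.
The integral becomes (1/3)·∫ log(u) du; integrate by parts with u′=log(u), dv′=du.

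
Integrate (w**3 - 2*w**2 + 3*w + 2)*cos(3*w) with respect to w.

w**3*sin(3*w)/3 - 2*w**2*sin(3*w)/3 + w**2*cos(3*w)/3 + 7*w*sin(3*w)/9 - 4*w*cos(3*w)/9 + 22*sin(3*w)/27 + 7*cos(3*w)/27 + C

Use integration by parts with u = w**3 - 2*w**2 + 3*w + 2, dv = cos(3*w) dw, so v = sin(3*w)/3.
Apply parts 3 times (tabular method): alternate signs, differentiate u down to 0, integrate dv up.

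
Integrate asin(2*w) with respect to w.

w*asin(2*w) + sqrt(-4*w**2 + 1)/2 + C

Use integration by parts with u = arcsin(2*w), dv = dw.
Then du = 2/sqrt(-4*w**2 + 1) dw.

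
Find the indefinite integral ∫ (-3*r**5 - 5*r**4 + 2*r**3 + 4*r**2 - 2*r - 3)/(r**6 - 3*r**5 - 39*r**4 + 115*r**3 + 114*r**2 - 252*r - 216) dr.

Factor the denominator: (r - 6)*(r - 3)*(r - 2)*(r + 1)**2*(r + 6).
Partial-fraction decomposition: -1841/(2400*(r + 6)) - 199/(176400*(r + 1)) + 1/(420*(r + 1)**2) - 151/(288*(r - 2)) + 39/(16*(r - 3)) - 9749/(2352*(r - 6)).
Integrate each term; A/(r−a) gives A·log|r−a|; A/(r−a)² gives −A/(r−a).

-9749*log(r - 6)/2352 + 39*log(r - 3)/16 - 151*log(r - 2)/288 - 199*log(r + 1)/176400 - 1841*log(r + 6)/2400 - 1/(420*r + 420) + C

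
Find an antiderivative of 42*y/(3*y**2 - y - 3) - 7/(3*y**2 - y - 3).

7*log(3*y**2 - y - 3) + C

Let u = 3*y**2 - y - 3, so du = (6*y - 1) dy.
Rewriting, the integral becomes 7·∫ 1/u du = 7·log(u).
Substituting back, u = 3*y**2 - y - 3.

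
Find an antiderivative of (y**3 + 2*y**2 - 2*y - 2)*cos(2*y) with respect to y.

Use integration by parts with u = y**3 + 2*y**2 - 2*y - 2, dv = cos(2*y) dy, so v = sin(2*y)/2.
Apply parts 3 times (tabular method): alternate signs, differentiate u down to 0, integrate dv up.

y**3*sin(2*y)/2 + y**2*sin(2*y) + 3*y**2*cos(2*y)/4 - 7*y*sin(2*y)/4 + y*cos(2*y) - 3*sin(2*y)/2 - 7*cos(2*y)/8 + C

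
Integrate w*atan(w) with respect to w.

Use integration by parts with u = arctan(w), dv = w dw.
Then du = 1/(w**2 + 1) dw.

w**2*atan(w)/2 - w/2 + atan(w)/2 + C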